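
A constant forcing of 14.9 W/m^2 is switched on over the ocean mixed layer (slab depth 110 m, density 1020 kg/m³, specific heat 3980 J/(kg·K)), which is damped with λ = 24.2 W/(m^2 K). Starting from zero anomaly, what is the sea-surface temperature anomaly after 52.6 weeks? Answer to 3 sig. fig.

0.506 K

Areal heat capacity C = ρ c_p D = 1020 × 3980 × 110 = 4.47×10^8 J m⁻² K⁻¹.
τ = C / λ = 4.47×10^8 / 24.2 = 1.85×10^7 s.
Equilibrium anomaly ΔT_eq = F / λ = 14.9 / 24.2 = 0.616 K.
t = 52.6 weeks = 3.18×10^7 s, so t/τ = 1.72.
ΔT(t) = ΔT_eq (1 − e^(−t/τ)) = 0.616 × (1 − e^−1.72) = 0.506 K.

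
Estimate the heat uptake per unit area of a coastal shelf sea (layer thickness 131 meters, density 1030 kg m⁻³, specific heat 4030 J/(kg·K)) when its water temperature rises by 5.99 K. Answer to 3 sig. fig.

3.26×10^9

Areal heat capacity C = ρ c_p D = 1030 × 4030 × 131 = 5.44×10^8 J/(m^2 K).
ΔQ = C ΔT = 5.44×10^8 × 5.99 = 3.26×10^9 J/m².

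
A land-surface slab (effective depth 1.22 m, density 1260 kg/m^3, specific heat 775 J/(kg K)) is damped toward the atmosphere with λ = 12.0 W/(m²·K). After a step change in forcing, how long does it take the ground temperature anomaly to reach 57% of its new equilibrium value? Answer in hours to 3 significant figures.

Areal heat capacity C = ρ c_p D = 1260 × 775 × 1.22 = 1.19×10^6 J m⁻² K⁻¹.
τ = C / λ = 1.19×10^6 / 12.0 = 99300 s.
Fraction reached: 1 − e^(−t/τ) = 0.57 ⇒ t = −τ ln(1 − 0.57) = τ × 0.844.
t = 83800 s = 23.3 hours.

23.3 hours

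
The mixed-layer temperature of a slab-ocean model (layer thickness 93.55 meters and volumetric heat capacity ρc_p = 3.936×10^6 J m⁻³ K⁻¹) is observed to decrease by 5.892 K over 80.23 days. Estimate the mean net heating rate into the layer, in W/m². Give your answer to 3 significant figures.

Areal heat capacity C = ρc_p × D = 3.936×10^6 × 93.55 = 3.68×10^8 J/(m^2 K).
Required heat per unit area: Q = C ΔT = 3.68×10^8 × -5.892 = -2.17×10^9 J/m².
Flux F = Q / Δt = -2.17×10^9 / 6.93×10^6 s = -313 W/m².

-313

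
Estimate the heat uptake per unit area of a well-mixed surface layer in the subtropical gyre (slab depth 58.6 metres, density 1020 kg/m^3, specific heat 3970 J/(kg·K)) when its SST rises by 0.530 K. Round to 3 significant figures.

Areal heat capacity C = ρ c_p D = 1020 × 3970 × 58.6 = 2.37×10^8 J/(m²·K).
ΔQ = C ΔT = 2.37×10^8 × 0.530 = 1.26×10^8 J/m².

1.26×10^8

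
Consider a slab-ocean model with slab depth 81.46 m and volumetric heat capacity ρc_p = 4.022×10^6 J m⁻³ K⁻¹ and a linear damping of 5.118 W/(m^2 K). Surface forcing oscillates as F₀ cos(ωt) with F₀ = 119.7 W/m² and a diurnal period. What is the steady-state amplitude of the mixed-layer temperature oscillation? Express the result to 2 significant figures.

Areal heat capacity C = ρc_p × D = 4.022×10^6 × 81.46 = 3.28×10^8 J m⁻² K⁻¹.
Angular frequency ω = 2π / T = 2π / 86400 s = 7.27×10^-5 s⁻¹.
√((Cω)² + λ²) = √((23800)² + 5.118²) = 23800 W/(m²·K).
Amplitude A = F₀ / √((Cω)²+λ²) = 119.7 / 23800 = 0.00502 K.

0.0050 K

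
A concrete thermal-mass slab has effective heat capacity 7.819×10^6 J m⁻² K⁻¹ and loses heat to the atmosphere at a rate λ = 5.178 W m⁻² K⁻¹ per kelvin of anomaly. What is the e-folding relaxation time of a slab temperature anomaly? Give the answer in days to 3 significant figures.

Areal heat capacity C = 7.819×10^6 J m⁻² K⁻¹ (given).
Relaxation time τ = C / λ = 7.82×10^6 / 5.178 = 1.51×10^6 s.
In days: 1.51×10^6 s / (86400 s/day) = 17.5 days.

17.5 days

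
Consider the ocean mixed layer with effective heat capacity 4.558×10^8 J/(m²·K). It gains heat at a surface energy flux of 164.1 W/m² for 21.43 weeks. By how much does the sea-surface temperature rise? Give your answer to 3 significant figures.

4.67 K

Areal heat capacity C = 4.558×10^8 J/(m²·K) (given).
Net heat input Q = F Δt = 164.1 × (21.43 weeks × 6.048×10^5 s/week) = 2.13×10^9 J/m².
ΔT = Q / C = 2.13×10^9 / 4.56×10^8 = 4.67 K.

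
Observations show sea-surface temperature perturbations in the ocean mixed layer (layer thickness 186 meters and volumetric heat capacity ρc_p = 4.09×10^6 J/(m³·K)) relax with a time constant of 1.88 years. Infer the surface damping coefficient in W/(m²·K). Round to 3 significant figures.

12.8

Areal heat capacity C = ρc_p × D = 4.09×10^6 × 186 = 7.61×10^8 J/(m^2 K).
τ = 1.88 years = 5.93×10^7 s.
λ = C / τ = 7.61×10^8 / 5.93×10^7 = 12.8 W/(m²·K).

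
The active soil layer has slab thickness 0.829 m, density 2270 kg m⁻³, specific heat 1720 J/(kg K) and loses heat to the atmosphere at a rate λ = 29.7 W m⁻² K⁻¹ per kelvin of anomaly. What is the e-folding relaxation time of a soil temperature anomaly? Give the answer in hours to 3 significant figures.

Areal heat capacity C = ρ c_p D = 2270 × 1720 × 0.829 = 3.24×10^6 J m⁻² K⁻¹.
Relaxation time τ = C / λ = 3.24×10^6 / 29.7 = 1.09×10^5 s.
In hours: 1.09×10^5 s / (3600 s/hour) = 30.3 hours.

30.3 hours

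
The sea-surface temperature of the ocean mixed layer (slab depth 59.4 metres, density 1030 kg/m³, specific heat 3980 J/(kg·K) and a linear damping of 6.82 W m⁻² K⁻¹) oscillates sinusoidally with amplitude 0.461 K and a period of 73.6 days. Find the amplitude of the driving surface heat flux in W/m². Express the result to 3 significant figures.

Areal heat capacity C = ρ c_p D = 1030 × 3980 × 59.4 = 2.44×10^8 J/(m²·K).
ω = 2π / 6.36×10^6 s = 9.88×10^-7 s⁻¹.
√((Cω)² + λ²) = √((241)² + 6.82²) = 241 W/(m²·K).
F₀ = A × √((Cω)²+λ²) = 0.461 × 241 = 111 W/m².

111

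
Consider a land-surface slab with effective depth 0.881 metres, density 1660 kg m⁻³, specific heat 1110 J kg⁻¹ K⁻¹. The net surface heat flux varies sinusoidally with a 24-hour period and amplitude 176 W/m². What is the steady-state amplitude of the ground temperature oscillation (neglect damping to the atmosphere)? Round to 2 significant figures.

Areal heat capacity C = ρ c_p D = 1660 × 1110 × 0.881 = 1.62×10^6 J/(m^2 K).
Angular frequency ω = 2π / T = 2π / 86400 s = 7.27×10^-5 s⁻¹.
Cω = 1.62×10^6 × 7.27×10^-5 = 118 W/(m²·K).
Amplitude A = F₀ / (Cω) = 176 / 118 = 1.49 K.

1.5 K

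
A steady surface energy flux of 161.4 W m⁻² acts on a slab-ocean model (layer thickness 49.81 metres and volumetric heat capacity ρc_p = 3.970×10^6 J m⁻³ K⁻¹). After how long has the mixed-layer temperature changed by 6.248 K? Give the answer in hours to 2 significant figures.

2100 hours

Areal heat capacity C = ρc_p × D = 3.970×10^6 × 49.81 = 1.98×10^8 J/(m^2 K).
Time required: Δt = C ΔT / F = 1.98×10^8 × 6.248 / 161.4 = 7.65×10^6 s.
In hours: 7.65×10^6 s / (3600 s/hour) = 2130 hours.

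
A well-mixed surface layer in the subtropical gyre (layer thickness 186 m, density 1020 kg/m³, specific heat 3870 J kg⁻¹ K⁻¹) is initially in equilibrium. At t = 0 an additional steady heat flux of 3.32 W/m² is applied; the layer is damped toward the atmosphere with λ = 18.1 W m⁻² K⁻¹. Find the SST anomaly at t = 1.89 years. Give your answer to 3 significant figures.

Areal heat capacity C = ρ c_p D = 1020 × 3870 × 186 = 7.34×10^8 J/(m²·K).
τ = C / λ = 7.34×10^8 / 18.1 = 4.06×10^7 s.
Equilibrium anomaly ΔT_eq = F / λ = 3.32 / 18.1 = 0.183 K.
t = 1.89 years = 5.96×10^7 s, so t/τ = 1.47.
ΔT(t) = ΔT_eq (1 − e^(−t/τ)) = 0.183 × (1 − e^−1.47) = 0.141 K.

0.141 K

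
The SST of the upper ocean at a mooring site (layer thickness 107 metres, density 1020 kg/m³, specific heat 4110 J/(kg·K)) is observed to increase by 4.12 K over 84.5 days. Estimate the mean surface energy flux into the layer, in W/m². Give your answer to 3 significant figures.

253

Areal heat capacity C = ρ c_p D = 1020 × 4110 × 107 = 4.49×10^8 J m⁻² K⁻¹.
Required heat per unit area: Q = C ΔT = 4.49×10^8 × 4.12 = 1.85×10^9 J/m².
Flux F = Q / Δt = 1.85×10^9 / 7.30×10^6 s = 253 W/m².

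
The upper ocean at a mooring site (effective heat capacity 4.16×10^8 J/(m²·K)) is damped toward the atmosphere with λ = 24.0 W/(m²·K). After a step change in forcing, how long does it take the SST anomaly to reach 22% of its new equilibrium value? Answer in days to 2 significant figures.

50 days

Areal heat capacity C = 4.16×10^8 J/(m²·K) (given).
τ = C / λ = 4.16×10^8 / 24.0 = 1.73×10^7 s.
Fraction reached: 1 − e^(−t/τ) = 0.22 ⇒ t = −τ ln(1 − 0.22) = τ × 0.248.
t = 4.31×10^6 s = 49.8 days.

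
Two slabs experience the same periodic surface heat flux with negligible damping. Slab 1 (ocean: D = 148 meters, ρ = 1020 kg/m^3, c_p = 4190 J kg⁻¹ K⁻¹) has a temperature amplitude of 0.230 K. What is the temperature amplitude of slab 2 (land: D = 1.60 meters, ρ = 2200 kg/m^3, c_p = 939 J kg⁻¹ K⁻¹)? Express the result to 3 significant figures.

C_ocean = 6.33×10^8 J/(m²·K); C_land = 3.31×10^6 J/(m²·K).
A ∝ 1/C ⇒ A_land = A_ocean × C_ocean/C_land = 0.230 × 191 = 44.0 K.

44.0 K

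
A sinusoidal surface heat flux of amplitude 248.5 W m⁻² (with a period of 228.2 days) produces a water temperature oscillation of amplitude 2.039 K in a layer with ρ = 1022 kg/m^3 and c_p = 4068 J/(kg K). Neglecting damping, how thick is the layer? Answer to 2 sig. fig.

92 m

ω = 2π / 1.97×10^7 s = 3.19×10^-7 s⁻¹.
Required C = F₀ / (A ω) = 248.5 / (2.039 × 3.19×10^-7) = 3.82×10^8 J/(m²·K).
D = C / (ρ c_p) = 3.82×10^8 / (1022 × 4068) = 92.0 m.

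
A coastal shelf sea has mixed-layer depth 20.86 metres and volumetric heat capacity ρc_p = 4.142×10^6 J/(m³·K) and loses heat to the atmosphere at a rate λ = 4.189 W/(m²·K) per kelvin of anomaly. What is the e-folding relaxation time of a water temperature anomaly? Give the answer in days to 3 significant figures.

239 days

Areal heat capacity C = ρc_p × D = 4.142×10^6 × 20.86 = 8.64×10^7 J/(m^2 K).
Relaxation time τ = C / λ = 8.64×10^7 / 4.189 = 2.06×10^7 s.
In days: 2.06×10^7 s / (86400 s/day) = 239 days.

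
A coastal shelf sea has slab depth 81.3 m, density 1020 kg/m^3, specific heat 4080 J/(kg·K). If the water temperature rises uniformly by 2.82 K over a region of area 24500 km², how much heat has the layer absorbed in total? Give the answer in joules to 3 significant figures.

2.34×10^19 J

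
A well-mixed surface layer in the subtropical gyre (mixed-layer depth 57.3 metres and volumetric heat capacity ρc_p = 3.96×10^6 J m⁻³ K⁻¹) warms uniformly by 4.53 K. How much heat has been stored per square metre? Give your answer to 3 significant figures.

Areal heat capacity C = ρc_p × D = 3.96×10^6 × 57.3 = 2.27×10^8 J m⁻² K⁻¹.
ΔQ = C ΔT = 2.27×10^8 × 4.53 = 1.03×10^9 J/m².

1.03×10^9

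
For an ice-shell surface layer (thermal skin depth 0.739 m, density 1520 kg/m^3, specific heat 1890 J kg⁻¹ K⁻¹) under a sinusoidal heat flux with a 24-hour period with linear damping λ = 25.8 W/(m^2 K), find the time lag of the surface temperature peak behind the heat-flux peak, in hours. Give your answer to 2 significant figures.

5.4 hours

Areal heat capacity C = ρ c_p D = 1520 × 1890 × 0.739 = 2.12×10^6 J m⁻² K⁻¹.
ω = 2π / 86400 s = 7.27×10^-5 s⁻¹.
Phase lag φ = arctan(Cω/λ) = arctan(154/25.8) = 1.41 rad.
Time lag = φ / ω = 1.41 / 7.27×10^-5 = 19300 s = 5.37 hours.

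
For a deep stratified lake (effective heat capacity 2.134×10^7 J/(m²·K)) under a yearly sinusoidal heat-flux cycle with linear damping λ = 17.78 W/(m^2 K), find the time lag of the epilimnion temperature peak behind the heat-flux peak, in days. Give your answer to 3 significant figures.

Areal heat capacity C = 2.134×10^7 J/(m²·K) (given).
ω = 2π / 3.15×10^7 s = 1.99×10^-7 s⁻¹.
Phase lag φ = arctan(Cω/λ) = arctan(4.25/17.78) = 0.235 rad.
Time lag = φ / ω = 0.235 / 1.99×10^-7 = 1.18×10^6 s = 13.6 days.

13.6 days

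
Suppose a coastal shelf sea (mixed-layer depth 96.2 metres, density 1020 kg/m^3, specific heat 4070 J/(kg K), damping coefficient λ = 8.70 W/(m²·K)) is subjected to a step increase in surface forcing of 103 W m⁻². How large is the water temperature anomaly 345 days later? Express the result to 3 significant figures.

5.65 K

Areal heat capacity C = ρ c_p D = 1020 × 4070 × 96.2 = 3.99×10^8 J m⁻² K⁻¹.
τ = C / λ = 3.99×10^8 / 8.70 = 4.59×10^7 s.
Equilibrium anomaly ΔT_eq = F / λ = 103 / 8.70 = 11.8 K.
t = 345 days = 2.98×10^7 s, so t/τ = 0.649.
ΔT(t) = ΔT_eq (1 − e^(−t/τ)) = 11.8 × (1 − e^−0.649) = 5.65 K.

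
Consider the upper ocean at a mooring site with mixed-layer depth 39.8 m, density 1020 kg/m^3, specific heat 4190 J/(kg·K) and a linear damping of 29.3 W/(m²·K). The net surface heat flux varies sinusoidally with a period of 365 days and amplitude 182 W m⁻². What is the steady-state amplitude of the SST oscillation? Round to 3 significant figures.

4.06 K

Areal heat capacity C = ρ c_p D = 1020 × 4190 × 39.8 = 1.70×10^8 J m⁻² K⁻¹.
Angular frequency ω = 2π / T = 2π / 3.15×10^7 s = 1.99×10^-7 s⁻¹.
√((Cω)² + λ²) = √((33.9)² + 29.3²) = 44.8 W/(m²·K).
Amplitude A = F₀ / √((Cω)²+λ²) = 182 / 44.8 = 4.06 K.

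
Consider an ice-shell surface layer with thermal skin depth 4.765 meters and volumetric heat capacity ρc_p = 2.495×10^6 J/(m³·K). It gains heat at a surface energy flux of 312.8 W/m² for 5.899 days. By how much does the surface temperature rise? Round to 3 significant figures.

13.4 K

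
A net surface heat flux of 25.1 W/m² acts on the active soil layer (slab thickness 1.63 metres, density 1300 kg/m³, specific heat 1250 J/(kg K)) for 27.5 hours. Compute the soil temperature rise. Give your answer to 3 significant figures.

Areal heat capacity C = ρ c_p D = 1300 × 1250 × 1.63 = 2.65×10^6 J/(m^2 K).
Net heat input Q = F Δt = 25.1 × (27.5 hours × 3600 s/hour) = 2.48×10^6 J/m².
ΔT = Q / C = 2.48×10^6 / 2.65×10^6 = 0.938 K.

0.938 K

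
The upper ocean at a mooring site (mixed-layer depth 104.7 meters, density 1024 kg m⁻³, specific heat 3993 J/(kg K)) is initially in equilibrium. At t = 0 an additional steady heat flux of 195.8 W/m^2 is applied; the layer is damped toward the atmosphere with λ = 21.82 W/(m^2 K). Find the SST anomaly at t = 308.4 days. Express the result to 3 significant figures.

6.67 K

Areal heat capacity C = ρ c_p D = 1024 × 3993 × 104.7 = 4.28×10^8 J/(m²·K).
τ = C / λ = 4.28×10^8 / 21.82 = 1.96×10^7 s.
Equilibrium anomaly ΔT_eq = F / λ = 195.8 / 21.82 = 8.97 K.
t = 308.4 days = 2.66×10^7 s, so t/τ = 1.36.
ΔT(t) = ΔT_eq (1 − e^(−t/τ)) = 8.97 × (1 − e^−1.36) = 6.67 K.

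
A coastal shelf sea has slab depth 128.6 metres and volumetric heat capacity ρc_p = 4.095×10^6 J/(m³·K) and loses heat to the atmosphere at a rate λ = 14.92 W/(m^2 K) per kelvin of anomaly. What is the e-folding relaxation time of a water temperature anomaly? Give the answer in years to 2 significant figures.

1.1 years

Areal heat capacity C = ρc_p × D = 4.095×10^6 × 128.6 = 5.27×10^8 J/(m^2 K).
Relaxation time τ = C / λ = 5.27×10^8 / 14.92 = 3.53×10^7 s.
In years: 3.53×10^7 s / (3.156×10^7 s/year) = 1.12 years.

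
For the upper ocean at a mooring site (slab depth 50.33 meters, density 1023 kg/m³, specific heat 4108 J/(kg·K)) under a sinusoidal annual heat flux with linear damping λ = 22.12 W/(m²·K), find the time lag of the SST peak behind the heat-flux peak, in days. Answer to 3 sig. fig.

63.2 days

Areal heat capacity C = ρ c_p D = 1023 × 4108 × 50.33 = 2.12×10^8 J/(m²·K).
ω = 2π / 3.15×10^7 s = 1.99×10^-7 s⁻¹.
Phase lag φ = arctan(Cω/λ) = arctan(42.1/22.12) = 1.09 rad.
Time lag = φ / ω = 1.09 / 1.99×10^-7 = 5.46×10^6 s = 63.2 days.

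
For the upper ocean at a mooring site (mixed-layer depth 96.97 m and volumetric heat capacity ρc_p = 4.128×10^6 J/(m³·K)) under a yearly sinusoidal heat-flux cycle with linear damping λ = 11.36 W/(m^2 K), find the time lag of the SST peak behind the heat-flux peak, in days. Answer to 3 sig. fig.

83.0 days

Areal heat capacity C = ρc_p × D = 4.128×10^6 × 96.97 = 4.00×10^8 J/(m²·K).
ω = 2π / 3.15×10^7 s = 1.99×10^-7 s⁻¹.
Phase lag φ = arctan(Cω/λ) = arctan(79.8/11.36) = 1.43 rad.
Time lag = φ / ω = 1.43 / 1.99×10^-7 = 7.17×10^6 s = 83.0 days.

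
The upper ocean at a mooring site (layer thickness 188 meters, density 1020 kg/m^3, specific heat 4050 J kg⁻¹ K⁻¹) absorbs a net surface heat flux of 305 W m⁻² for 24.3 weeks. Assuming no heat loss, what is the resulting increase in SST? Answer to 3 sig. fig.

Areal heat capacity C = ρ c_p D = 1020 × 4050 × 188 = 7.77×10^8 J m⁻² K⁻¹.
Net heat input Q = F Δt = 305 × (24.3 weeks × 6.048×10^5 s/week) = 4.48×10^9 J/m².
ΔT = Q / C = 4.48×10^9 / 7.77×10^8 = 5.77 K.

5.77 K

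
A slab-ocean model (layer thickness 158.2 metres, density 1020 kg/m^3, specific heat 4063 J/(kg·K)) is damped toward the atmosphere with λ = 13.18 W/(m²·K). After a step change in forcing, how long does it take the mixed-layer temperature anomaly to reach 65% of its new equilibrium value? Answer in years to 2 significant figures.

1.7 years

Areal heat capacity C = ρ c_p D = 1020 × 4063 × 158.2 = 6.56×10^8 J m⁻² K⁻¹.
τ = C / λ = 6.56×10^8 / 13.18 = 4.97×10^7 s.
Fraction reached: 1 − e^(−t/τ) = 0.65 ⇒ t = −τ ln(1 − 0.65) = τ × 1.05.
t = 5.22×10^7 s = 1.65 years.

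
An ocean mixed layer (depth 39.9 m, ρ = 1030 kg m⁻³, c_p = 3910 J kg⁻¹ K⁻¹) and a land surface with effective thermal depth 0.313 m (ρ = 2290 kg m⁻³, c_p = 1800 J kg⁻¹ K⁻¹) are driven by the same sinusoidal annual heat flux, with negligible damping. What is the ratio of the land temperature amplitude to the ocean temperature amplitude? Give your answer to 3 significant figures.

125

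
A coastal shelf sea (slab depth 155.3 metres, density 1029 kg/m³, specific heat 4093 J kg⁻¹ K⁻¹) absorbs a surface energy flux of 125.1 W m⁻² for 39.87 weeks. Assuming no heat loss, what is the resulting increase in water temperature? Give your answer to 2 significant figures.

Areal heat capacity C = ρ c_p D = 1029 × 4093 × 155.3 = 6.54×10^8 J m⁻² K⁻¹.
Net heat input Q = F Δt = 125.1 × (39.87 weeks × 6.048×10^5 s/week) = 3.02×10^9 J/m².
ΔT = Q / C = 3.02×10^9 / 6.54×10^8 = 4.61 K.

4.6 K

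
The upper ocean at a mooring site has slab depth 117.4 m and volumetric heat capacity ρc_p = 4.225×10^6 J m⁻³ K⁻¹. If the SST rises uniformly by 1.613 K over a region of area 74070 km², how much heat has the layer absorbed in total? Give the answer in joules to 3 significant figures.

Areal heat capacity C = ρc_p × D = 4.225×10^6 × 117.4 = 4.96×10^8 J/(m^2 K).
Heat per unit area: q = C ΔT = 4.96×10^8 × 1.613 = 8.00×10^8 J/m².
Total heat: Q = q × A = 8.00×10^8 × (74070 × 10⁶ m²) = 5.93×10^19 J.

5.93×10^19 J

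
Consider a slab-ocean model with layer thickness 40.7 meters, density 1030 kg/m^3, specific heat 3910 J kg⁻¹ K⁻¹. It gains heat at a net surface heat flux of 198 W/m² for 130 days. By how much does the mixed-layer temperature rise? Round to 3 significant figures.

13.6 K

Areal heat capacity C = ρ c_p D = 1030 × 3910 × 40.7 = 1.64×10^8 J/(m^2 K).
Net heat input Q = F Δt = 198 × (130 days × 86400 s/day) = 2.22×10^9 J/m².
ΔT = Q / C = 2.22×10^9 / 1.64×10^8 = 13.6 K.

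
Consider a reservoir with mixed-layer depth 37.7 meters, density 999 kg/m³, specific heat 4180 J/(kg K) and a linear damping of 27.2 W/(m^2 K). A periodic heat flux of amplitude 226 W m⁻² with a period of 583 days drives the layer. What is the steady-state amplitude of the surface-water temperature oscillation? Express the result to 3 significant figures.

6.74 K

Areal heat capacity C = ρ c_p D = 999 × 4180 × 37.7 = 1.57×10^8 J/(m^2 K).
Angular frequency ω = 2π / T = 2π / 5.04×10^7 s = 1.25×10^-7 s⁻¹.
√((Cω)² + λ²) = √((19.6)² + 27.2²) = 33.5 W/(m²·K).
Amplitude A = F₀ / √((Cω)²+λ²) = 226 / 33.5 = 6.74 K.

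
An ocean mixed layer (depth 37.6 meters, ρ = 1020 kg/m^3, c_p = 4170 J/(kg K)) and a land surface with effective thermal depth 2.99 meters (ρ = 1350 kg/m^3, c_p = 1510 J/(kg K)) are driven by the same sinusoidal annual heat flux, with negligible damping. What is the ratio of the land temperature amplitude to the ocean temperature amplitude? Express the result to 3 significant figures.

26.2

C_ocean = 1020 × 4170 × 37.6 = 1.60×10^8 J/(m²·K).
C_land = 1350 × 1510 × 2.99 = 6.10×10^6 J/(m²·K).
Undamped amplitude ∝ 1/C, so A_land/A_ocean = C_ocean/C_land = 26.2.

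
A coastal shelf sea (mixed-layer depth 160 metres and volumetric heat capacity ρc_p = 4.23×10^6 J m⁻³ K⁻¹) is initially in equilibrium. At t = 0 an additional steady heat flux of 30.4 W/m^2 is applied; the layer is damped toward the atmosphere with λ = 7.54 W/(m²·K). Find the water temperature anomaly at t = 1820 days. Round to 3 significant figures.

Areal heat capacity C = ρc_p × D = 4.23×10^6 × 160 = 6.77×10^8 J/(m^2 K).
τ = C / λ = 6.77×10^8 / 7.54 = 8.98×10^7 s.
Equilibrium anomaly ΔT_eq = F / λ = 30.4 / 7.54 = 4.03 K.
t = 1820 days = 1.57×10^8 s, so t/τ = 1.75.
ΔT(t) = ΔT_eq (1 − e^(−t/τ)) = 4.03 × (1 − e^−1.75) = 3.33 K.

3.33 K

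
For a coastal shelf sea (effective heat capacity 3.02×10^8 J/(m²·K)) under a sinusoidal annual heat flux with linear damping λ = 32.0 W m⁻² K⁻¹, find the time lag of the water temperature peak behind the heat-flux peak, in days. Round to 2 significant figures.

63 days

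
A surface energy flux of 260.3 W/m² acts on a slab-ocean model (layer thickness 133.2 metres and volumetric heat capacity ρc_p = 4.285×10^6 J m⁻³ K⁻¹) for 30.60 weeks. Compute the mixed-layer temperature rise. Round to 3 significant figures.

Areal heat capacity C = ρc_p × D = 4.285×10^6 × 133.2 = 5.71×10^8 J/(m²·K).
Net heat input Q = F Δt = 260.3 × (30.60 weeks × 6.048×10^5 s/week) = 4.82×10^9 J/m².
ΔT = Q / C = 4.82×10^9 / 5.71×10^8 = 8.44 K.

8.44 K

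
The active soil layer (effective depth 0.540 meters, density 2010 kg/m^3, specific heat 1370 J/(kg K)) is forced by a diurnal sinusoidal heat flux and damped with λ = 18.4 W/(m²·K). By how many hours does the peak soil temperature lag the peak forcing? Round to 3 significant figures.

5.36 hours

Areal heat capacity C = ρ c_p D = 2010 × 1370 × 0.540 = 1.49×10^6 J m⁻² K⁻¹.
ω = 2π / 86400 s = 7.27×10^-5 s⁻¹.
Phase lag φ = arctan(Cω/λ) = arctan(108/18.4) = 1.40 rad.
Time lag = φ / ω = 1.40 / 7.27×10^-5 = 19300 s = 5.36 hours.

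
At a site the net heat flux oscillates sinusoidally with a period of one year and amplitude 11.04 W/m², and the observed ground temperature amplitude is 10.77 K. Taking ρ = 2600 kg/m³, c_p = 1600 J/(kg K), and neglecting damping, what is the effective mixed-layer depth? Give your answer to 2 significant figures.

ω = 2π / 3.15×10^7 s = 1.99×10^-7 s⁻¹.
Required C = F₀ / (A ω) = 11.04 / (10.77 × 1.99×10^-7) = 5.14×10^6 J/(m²·K).
D = C / (ρ c_p) = 5.14×10^6 / (2600 × 1600) = 1.24 m.

1.2 m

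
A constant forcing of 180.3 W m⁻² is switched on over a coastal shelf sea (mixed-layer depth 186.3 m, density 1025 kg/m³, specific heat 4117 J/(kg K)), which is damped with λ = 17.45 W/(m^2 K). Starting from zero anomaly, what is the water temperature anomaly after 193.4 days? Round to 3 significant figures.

3.20 K

Areal heat capacity C = ρ c_p D = 1025 × 4117 × 186.3 = 7.86×10^8 J/(m²·K).
τ = C / λ = 7.86×10^8 / 17.45 = 4.51×10^7 s.
Equilibrium anomaly ΔT_eq = F / λ = 180.3 / 17.45 = 10.3 K.
t = 193.4 days = 1.67×10^7 s, so t/τ = 0.371.
ΔT(t) = ΔT_eq (1 − e^(−t/τ)) = 10.3 × (1 − e^−0.371) = 3.20 K.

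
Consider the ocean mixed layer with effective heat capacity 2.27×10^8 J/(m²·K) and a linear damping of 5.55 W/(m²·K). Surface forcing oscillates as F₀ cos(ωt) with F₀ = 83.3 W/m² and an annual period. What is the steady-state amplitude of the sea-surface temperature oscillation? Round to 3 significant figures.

Areal heat capacity C = 2.27×10^8 J/(m²·K) (given).
Angular frequency ω = 2π / T = 2π / 3.15×10^7 s = 1.99×10^-7 s⁻¹.
√((Cω)² + λ²) = √((45.2)² + 5.55²) = 45.6 W/(m²·K).
Amplitude A = F₀ / √((Cω)²+λ²) = 83.3 / 45.6 = 1.83 K.

1.83 K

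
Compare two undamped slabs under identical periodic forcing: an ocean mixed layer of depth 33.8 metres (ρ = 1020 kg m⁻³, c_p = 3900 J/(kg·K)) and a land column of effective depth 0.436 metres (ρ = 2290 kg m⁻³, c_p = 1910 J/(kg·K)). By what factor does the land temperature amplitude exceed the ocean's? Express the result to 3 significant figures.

70.5

C_ocean = 1020 × 3900 × 33.8 = 1.34×10^8 J/(m²·K).
C_land = 2290 × 1910 × 0.436 = 1.91×10^6 J/(m²·K).
Undamped amplitude ∝ 1/C, so A_land/A_ocean = C_ocean/C_land = 70.5.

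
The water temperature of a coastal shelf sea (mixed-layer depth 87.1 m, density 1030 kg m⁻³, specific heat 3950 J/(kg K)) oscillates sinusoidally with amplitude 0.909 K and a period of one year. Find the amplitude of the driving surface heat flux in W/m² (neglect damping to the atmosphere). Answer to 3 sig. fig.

64.2

Areal heat capacity C = ρ c_p D = 1030 × 3950 × 87.1 = 3.54×10^8 J/(m²·K).
ω = 2π / 3.15×10^7 s = 1.99×10^-7 s⁻¹.
Cω = 3.54×10^8 × 1.99×10^-7 = 70.6 W/(m²·K).
F₀ = A × Cω = 0.909 × 70.6 = 64.2 W/m².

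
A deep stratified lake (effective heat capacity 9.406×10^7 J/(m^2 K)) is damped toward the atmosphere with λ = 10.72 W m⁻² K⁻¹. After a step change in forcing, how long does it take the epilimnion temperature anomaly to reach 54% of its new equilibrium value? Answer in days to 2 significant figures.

79 days

Areal heat capacity C = 9.406×10^7 J/(m^2 K) (given).
τ = C / λ = 9.41×10^7 / 10.72 = 8.77×10^6 s.
Fraction reached: 1 − e^(−t/τ) = 0.54 ⇒ t = −τ ln(1 − 0.54) = τ × 0.777.
t = 6.81×10^6 s = 78.9 days.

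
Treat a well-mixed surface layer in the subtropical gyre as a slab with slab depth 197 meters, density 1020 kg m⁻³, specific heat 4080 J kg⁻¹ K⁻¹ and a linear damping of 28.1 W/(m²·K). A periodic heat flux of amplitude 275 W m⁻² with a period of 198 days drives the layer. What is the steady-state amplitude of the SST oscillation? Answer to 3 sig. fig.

Areal heat capacity C = ρ c_p D = 1020 × 4080 × 197 = 8.20×10^8 J m⁻² K⁻¹.
Angular frequency ω = 2π / T = 2π / 1.71×10^7 s = 3.67×10^-7 s⁻¹.
√((Cω)² + λ²) = √((301)² + 28.1²) = 302 W/(m²·K).
Amplitude A = F₀ / √((Cω)²+λ²) = 275 / 302 = 0.909 K.

0.909 K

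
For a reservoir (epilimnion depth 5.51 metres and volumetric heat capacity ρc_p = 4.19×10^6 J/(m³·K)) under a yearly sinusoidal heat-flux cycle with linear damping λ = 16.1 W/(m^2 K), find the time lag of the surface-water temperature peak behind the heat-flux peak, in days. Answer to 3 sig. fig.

Areal heat capacity C = ρc_p × D = 4.19×10^6 × 5.51 = 2.31×10^7 J m⁻² K⁻¹.
ω = 2π / 3.15×10^7 s = 1.99×10^-7 s⁻¹.
Phase lag φ = arctan(Cω/λ) = arctan(4.60/16.1) = 0.278 rad.
Time lag = φ / ω = 0.278 / 1.99×10^-7 = 1.40×10^6 s = 16.2 days.

16.2 days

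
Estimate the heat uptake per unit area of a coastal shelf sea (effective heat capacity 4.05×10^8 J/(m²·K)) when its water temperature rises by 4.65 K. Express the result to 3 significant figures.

1.88×10^9

Areal heat capacity C = 4.05×10^8 J/(m²·K) (given).
ΔQ = C ΔT = 4.05×10^8 × 4.65 = 1.88×10^9 J/m².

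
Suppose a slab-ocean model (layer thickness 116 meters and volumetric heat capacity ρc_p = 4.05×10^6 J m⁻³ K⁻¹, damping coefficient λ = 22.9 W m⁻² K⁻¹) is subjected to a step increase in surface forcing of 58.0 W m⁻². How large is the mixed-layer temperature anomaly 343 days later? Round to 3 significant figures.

1.94 K

Areal heat capacity C = ρc_p × D = 4.05×10^6 × 116 = 4.70×10^8 J m⁻² K⁻¹.
τ = C / λ = 4.70×10^8 / 22.9 = 2.05×10^7 s.
Equilibrium anomaly ΔT_eq = F / λ = 58.0 / 22.9 = 2.53 K.
t = 343 days = 2.96×10^7 s, so t/τ = 1.44.
ΔT(t) = ΔT_eq (1 − e^(−t/τ)) = 2.53 × (1 − e^−1.44) = 1.94 K.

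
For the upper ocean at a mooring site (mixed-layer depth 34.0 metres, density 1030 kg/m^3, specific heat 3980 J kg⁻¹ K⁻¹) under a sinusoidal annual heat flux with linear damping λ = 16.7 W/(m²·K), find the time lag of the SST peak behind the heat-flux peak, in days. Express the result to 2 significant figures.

Areal heat capacity C = ρ c_p D = 1030 × 3980 × 34.0 = 1.39×10^8 J/(m²·K).
ω = 2π / 3.15×10^7 s = 1.99×10^-7 s⁻¹.
Phase lag φ = arctan(Cω/λ) = arctan(27.8/16.7) = 1.03 rad.
Time lag = φ / ω = 1.03 / 1.99×10^-7 = 5.17×10^6 s = 59.8 days.

60 days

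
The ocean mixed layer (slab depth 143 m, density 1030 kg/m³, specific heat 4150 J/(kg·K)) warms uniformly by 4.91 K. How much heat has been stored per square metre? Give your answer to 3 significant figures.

Areal heat capacity C = ρ c_p D = 1030 × 4150 × 143 = 6.11×10^8 J/(m²·K).
ΔQ = C ΔT = 6.11×10^8 × 4.91 = 3.00×10^9 J/m².

3.00×10^9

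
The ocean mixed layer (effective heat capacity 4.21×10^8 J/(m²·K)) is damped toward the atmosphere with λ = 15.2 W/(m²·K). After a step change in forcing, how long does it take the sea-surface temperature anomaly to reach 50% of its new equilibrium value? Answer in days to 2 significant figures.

220 days

Areal heat capacity C = 4.21×10^8 J/(m²·K) (given).
τ = C / λ = 4.21×10^8 / 15.2 = 2.77×10^7 s.
Fraction reached: 1 − e^(−t/τ) = 0.50 ⇒ t = −τ ln(1 − 0.50) = τ × 0.693.
t = 1.92×10^7 s = 222 days.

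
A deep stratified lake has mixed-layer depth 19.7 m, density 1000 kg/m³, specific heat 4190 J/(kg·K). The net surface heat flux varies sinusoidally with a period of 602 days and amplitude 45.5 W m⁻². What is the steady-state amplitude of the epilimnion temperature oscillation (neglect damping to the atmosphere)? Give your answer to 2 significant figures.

Areal heat capacity C = ρ c_p D = 1000 × 4190 × 19.7 = 8.25×10^7 J m⁻² K⁻¹.
Angular frequency ω = 2π / T = 2π / 5.20×10^7 s = 1.21×10^-7 s⁻¹.
Cω = 8.25×10^7 × 1.21×10^-7 = 9.97 W/(m²·K).
Amplitude A = F₀ / (Cω) = 45.5 / 9.97 = 4.56 K.

4.6 K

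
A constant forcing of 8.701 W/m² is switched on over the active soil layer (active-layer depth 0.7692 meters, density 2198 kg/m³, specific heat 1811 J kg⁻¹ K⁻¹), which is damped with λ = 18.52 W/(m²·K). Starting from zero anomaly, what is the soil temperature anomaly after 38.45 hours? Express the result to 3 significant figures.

Areal heat capacity C = ρ c_p D = 2198 × 1811 × 0.7692 = 3.06×10^6 J m⁻² K⁻¹.
τ = C / λ = 3.06×10^6 / 18.52 = 1.65×10^5 s.
Equilibrium anomaly ΔT_eq = F / λ = 8.701 / 18.52 = 0.470 K.
t = 38.45 hours = 1.38×10^5 s, so t/τ = 0.837.
ΔT(t) = ΔT_eq (1 − e^(−t/τ)) = 0.470 × (1 − e^−0.837) = 0.266 K.

0.266 K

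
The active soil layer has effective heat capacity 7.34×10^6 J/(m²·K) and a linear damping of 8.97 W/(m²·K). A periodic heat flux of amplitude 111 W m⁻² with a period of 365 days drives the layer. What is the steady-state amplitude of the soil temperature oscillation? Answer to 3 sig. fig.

Areal heat capacity C = 7.34×10^6 J/(m²·K) (given).
Angular frequency ω = 2π / T = 2π / 3.15×10^7 s = 1.99×10^-7 s⁻¹.
√((Cω)² + λ²) = √((1.46)² + 8.97²) = 9.09 W/(m²·K).
Amplitude A = F₀ / √((Cω)²+λ²) = 111 / 9.09 = 12.2 K.

12.2 K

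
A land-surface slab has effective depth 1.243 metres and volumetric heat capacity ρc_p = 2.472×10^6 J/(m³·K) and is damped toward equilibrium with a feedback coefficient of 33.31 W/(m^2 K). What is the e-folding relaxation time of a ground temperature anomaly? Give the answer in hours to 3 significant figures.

Areal heat capacity C = ρc_p × D = 2.472×10^6 × 1.243 = 3.07×10^6 J m⁻² K⁻¹.
Relaxation time τ = C / λ = 3.07×10^6 / 33.31 = 92200 s.
In hours: 92200 s / (3600 s/hour) = 25.6 hours.

25.6 hours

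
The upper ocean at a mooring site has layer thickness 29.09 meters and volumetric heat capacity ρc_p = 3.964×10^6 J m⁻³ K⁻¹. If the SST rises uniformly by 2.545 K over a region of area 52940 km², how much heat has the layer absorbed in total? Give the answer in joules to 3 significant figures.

1.55×10^19 J

Areal heat capacity C = ρc_p × D = 3.964×10^6 × 29.09 = 1.15×10^8 J/(m^2 K).
Heat per unit area: q = C ΔT = 1.15×10^8 × 2.545 = 2.93×10^8 J/m².
Total heat: Q = q × A = 2.93×10^8 × (52940 × 10⁶ m²) = 1.55×10^19 J.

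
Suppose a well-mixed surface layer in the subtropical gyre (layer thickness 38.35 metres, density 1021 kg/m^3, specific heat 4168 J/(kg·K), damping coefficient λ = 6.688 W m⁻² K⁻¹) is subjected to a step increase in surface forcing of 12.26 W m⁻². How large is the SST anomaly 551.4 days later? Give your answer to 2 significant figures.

1.6 K

Areal heat capacity C = ρ c_p D = 1021 × 4168 × 38.35 = 1.63×10^8 J/(m^2 K).
τ = C / λ = 1.63×10^8 / 6.688 = 2.44×10^7 s.
Equilibrium anomaly ΔT_eq = F / λ = 12.26 / 6.688 = 1.83 K.
t = 551.4 days = 4.76×10^7 s, so t/τ = 1.95.
ΔT(t) = ΔT_eq (1 − e^(−t/τ)) = 1.83 × (1 − e^−1.95) = 1.57 K.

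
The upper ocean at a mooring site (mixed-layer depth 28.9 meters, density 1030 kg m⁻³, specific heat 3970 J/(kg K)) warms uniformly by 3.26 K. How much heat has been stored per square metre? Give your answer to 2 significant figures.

3.9×10^8

Areal heat capacity C = ρ c_p D = 1030 × 3970 × 28.9 = 1.18×10^8 J/(m²·K).
ΔQ = C ΔT = 1.18×10^8 × 3.26 = 3.85×10^8 J/m².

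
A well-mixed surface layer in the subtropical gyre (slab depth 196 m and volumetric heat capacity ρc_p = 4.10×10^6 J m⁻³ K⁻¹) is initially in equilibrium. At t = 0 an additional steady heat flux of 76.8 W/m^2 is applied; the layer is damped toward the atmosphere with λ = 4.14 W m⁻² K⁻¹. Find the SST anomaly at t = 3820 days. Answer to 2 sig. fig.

15 K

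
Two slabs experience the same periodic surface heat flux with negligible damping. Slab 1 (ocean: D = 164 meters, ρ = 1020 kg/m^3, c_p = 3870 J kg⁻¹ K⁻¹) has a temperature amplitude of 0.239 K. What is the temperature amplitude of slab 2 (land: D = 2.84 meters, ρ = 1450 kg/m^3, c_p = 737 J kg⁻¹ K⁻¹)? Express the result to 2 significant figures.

51 K

C_ocean = 6.47×10^8 J/(m²·K); C_land = 3.03×10^6 J/(m²·K).
A ∝ 1/C ⇒ A_land = A_ocean × C_ocean/C_land = 0.239 × 213 = 51.0 K.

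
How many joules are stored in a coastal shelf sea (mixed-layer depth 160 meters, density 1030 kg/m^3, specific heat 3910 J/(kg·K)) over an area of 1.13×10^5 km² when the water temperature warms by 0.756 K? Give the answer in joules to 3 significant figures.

5.50×10^19 J

Areal heat capacity C = ρ c_p D = 1030 × 3910 × 160 = 6.44×10^8 J m⁻² K⁻¹.
Heat per unit area: q = C ΔT = 6.44×10^8 × 0.756 = 4.87×10^8 J/m².
Total heat: Q = q × A = 4.87×10^8 × (1.13×10^5 × 10⁶ m²) = 5.50×10^19 J.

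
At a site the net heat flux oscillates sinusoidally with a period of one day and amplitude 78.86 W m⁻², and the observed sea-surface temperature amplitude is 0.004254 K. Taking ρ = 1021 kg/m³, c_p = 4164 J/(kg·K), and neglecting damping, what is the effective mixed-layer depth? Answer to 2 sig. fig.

ω = 2π / 86400 s = 7.27×10^-5 s⁻¹.
Required C = F₀ / (A ω) = 78.86 / (0.004254 × 7.27×10^-5) = 2.55×10^8 J/(m²·K).
D = C / (ρ c_p) = 2.55×10^8 / (1021 × 4164) = 60.0 m.

60 m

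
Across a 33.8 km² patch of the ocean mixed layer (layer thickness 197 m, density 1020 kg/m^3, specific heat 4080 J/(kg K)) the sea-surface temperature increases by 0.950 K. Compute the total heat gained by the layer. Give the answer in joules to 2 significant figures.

2.6×10^16 J

Areal heat capacity C = ρ c_p D = 1020 × 4080 × 197 = 8.20×10^8 J/(m^2 K).
Heat per unit area: q = C ΔT = 8.20×10^8 × 0.950 = 7.79×10^8 J/m².
Total heat: Q = q × A = 7.79×10^8 × (33.8 × 10⁶ m²) = 2.63×10^16 J.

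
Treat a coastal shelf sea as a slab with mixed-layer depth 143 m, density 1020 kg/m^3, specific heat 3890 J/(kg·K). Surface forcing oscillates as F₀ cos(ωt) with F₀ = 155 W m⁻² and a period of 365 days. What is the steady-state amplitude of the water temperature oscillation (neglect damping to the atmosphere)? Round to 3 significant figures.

1.37 K

Areal heat capacity C = ρ c_p D = 1020 × 3890 × 143 = 5.67×10^8 J m⁻² K⁻¹.
Angular frequency ω = 2π / T = 2π / 3.15×10^7 s = 1.99×10^-7 s⁻¹.
Cω = 5.67×10^8 × 1.99×10^-7 = 113 W/(m²·K).
Amplitude A = F₀ / (Cω) = 155 / 113 = 1.37 K.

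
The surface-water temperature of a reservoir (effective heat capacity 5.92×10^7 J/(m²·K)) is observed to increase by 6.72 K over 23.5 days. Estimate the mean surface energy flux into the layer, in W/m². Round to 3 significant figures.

Areal heat capacity C = 5.92×10^7 J/(m²·K) (given).
Required heat per unit area: Q = C ΔT = 5.92×10^7 × 6.72 = 3.98×10^8 J/m².
Flux F = Q / Δt = 3.98×10^8 / 2.03×10^6 s = 196 W/m².

196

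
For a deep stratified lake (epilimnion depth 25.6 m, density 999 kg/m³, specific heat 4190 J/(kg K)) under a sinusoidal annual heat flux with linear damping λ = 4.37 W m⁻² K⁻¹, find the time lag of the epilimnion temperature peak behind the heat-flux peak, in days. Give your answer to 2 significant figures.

80 days

Areal heat capacity C = ρ c_p D = 999 × 4190 × 25.6 = 1.07×10^8 J/(m²·K).
ω = 2π / 3.15×10^7 s = 1.99×10^-7 s⁻¹.
Phase lag φ = arctan(Cω/λ) = arctan(21.3/4.37) = 1.37 rad.
Time lag = φ / ω = 1.37 / 1.99×10^-7 = 6.87×10^6 s = 79.5 days.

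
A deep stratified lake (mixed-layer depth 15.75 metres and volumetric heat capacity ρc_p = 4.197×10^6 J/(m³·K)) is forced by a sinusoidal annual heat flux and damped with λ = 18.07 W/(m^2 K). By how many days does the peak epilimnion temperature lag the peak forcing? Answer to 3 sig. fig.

36.6 days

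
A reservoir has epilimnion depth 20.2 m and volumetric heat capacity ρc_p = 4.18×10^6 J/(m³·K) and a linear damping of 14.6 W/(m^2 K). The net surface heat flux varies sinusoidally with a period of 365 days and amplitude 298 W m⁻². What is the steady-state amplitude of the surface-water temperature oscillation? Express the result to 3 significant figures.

Areal heat capacity C = ρc_p × D = 4.18×10^6 × 20.2 = 8.44×10^7 J/(m²·K).
Angular frequency ω = 2π / T = 2π / 3.15×10^7 s = 1.99×10^-7 s⁻¹.
√((Cω)² + λ²) = √((16.8)² + 14.6²) = 22.3 W/(m²·K).
Amplitude A = F₀ / √((Cω)²+λ²) = 298 / 22.3 = 13.4 K.

13.4 K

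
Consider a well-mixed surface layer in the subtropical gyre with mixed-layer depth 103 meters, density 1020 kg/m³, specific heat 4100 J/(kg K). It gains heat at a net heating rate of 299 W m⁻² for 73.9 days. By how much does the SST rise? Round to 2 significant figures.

Areal heat capacity C = ρ c_p D = 1020 × 4100 × 103 = 4.31×10^8 J/(m^2 K).
Net heat input Q = F Δt = 299 × (73.9 days × 86400 s/day) = 1.91×10^9 J/m².
ΔT = Q / C = 1.91×10^9 / 4.31×10^8 = 4.43 K.

4.4 K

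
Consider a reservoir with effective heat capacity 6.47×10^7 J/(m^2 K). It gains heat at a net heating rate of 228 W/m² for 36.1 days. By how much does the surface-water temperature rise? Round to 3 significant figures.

Areal heat capacity C = 6.47×10^7 J/(m^2 K) (given).
Net heat input Q = F Δt = 228 × (36.1 days × 86400 s/day) = 7.11×10^8 J/m².
ΔT = Q / C = 7.11×10^8 / 6.47×10^7 = 11.0 K.

11.0 K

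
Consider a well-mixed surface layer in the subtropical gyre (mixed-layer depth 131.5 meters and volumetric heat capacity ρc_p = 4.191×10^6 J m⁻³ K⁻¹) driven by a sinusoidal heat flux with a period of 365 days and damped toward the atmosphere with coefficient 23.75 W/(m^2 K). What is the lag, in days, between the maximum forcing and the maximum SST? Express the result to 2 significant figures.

Areal heat capacity C = ρc_p × D = 4.191×10^6 × 131.5 = 5.51×10^8 J m⁻² K⁻¹.
ω = 2π / 3.15×10^7 s = 1.99×10^-7 s⁻¹.
Phase lag φ = arctan(Cω/λ) = arctan(110/23.75) = 1.36 rad.
Time lag = φ / ω = 1.36 / 1.99×10^-7 = 6.81×10^6 s = 78.9 days.

79 days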